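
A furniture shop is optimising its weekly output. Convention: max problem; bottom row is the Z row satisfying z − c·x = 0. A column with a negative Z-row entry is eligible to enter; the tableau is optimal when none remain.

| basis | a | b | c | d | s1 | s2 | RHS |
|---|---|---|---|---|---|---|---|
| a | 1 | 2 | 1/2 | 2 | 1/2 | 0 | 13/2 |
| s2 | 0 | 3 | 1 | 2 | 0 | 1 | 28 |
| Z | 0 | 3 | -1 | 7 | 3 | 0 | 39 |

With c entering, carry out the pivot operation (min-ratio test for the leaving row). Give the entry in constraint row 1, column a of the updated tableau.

2

Ratio test on column c — row 1: (13/2)/(1/2) = 13; row 2: 28/1 = 28. Minimum is 13 at row 1 (a leaves); pivot element 1/2.
Divide row 1 by 1/2; eliminate column c from the other rows.
In the new row 1, the a entry is the old entry divided by the pivot: 1/(1/2) = 2.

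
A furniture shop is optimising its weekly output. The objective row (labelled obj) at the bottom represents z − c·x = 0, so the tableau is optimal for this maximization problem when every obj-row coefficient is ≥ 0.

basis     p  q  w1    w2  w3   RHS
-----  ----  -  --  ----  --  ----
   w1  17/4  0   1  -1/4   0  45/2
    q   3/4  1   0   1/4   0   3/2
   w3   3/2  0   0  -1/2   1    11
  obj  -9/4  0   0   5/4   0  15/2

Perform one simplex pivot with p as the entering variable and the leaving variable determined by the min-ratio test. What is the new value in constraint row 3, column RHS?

Ratio test on column p — row 1: (45/2)/(17/4) = 90/17; row 2: (3/2)/(3/4) = 2; row 3: 11/(3/2) = 22/3. Minimum is 2 at row 2 (q leaves); pivot element 3/4.
Divide row 2 by 3/4; eliminate column p from the other rows.
Row 3 update in column RHS: 11 − (3/2)·2 = 8.

8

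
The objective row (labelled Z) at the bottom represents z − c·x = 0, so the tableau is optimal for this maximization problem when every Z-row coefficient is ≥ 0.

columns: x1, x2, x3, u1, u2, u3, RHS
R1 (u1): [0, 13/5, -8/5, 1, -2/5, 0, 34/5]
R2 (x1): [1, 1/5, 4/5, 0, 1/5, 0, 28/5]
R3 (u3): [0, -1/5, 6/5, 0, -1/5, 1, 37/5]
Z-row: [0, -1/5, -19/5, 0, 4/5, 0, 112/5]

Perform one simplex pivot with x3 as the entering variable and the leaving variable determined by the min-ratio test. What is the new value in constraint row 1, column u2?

Ratio test on column x3 — row 1: entry -8/5 ≤ 0; row 2: (28/5)/(4/5) = 7; row 3: (37/5)/(6/5) = 37/6. Minimum is 37/6 at row 3 (u3 leaves); pivot element 6/5.
Divide row 3 by 6/5; eliminate column x3 from the other rows.
Row 1 update in column u2: -2/5 − (-8/5)·(-1/6) = -2/3.

-2/3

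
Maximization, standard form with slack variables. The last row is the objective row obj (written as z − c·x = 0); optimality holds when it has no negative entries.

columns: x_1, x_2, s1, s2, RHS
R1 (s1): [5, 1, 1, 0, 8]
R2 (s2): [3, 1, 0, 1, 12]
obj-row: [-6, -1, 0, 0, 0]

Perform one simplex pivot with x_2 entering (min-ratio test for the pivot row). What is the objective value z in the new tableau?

Ratio test on column x_2 — row 1: 8/1 = 8; row 2: 12/1 = 12. Minimum is 8 at row 1 (s1 leaves); pivot element 1.
Pivot on row 1; the obj-row RHS becomes 0 − (-1)·8 = 8.

8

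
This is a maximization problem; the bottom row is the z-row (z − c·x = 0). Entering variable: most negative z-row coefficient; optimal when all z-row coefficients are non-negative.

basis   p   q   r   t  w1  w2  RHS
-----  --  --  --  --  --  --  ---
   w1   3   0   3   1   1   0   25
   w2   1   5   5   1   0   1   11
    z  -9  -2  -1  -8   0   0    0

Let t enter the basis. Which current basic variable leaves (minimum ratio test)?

w2

Column t entries and ratios — w1: 25/1 = 25; w2: 11/1 = 11.
Smallest ratio is 11 in the row of w2, so w2 leaves.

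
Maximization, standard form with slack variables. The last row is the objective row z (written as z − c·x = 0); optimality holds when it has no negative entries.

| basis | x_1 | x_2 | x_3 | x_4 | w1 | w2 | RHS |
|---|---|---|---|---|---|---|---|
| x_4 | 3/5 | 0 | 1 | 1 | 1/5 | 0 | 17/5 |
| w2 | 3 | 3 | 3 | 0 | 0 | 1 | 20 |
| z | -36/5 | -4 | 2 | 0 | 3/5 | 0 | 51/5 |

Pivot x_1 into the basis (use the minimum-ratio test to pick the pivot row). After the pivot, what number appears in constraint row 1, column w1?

1/3

Ratio test on column x_1 — row 1: (17/5)/(3/5) = 17/3; row 2: 20/3 = 20/3. Minimum is 17/3 at row 1 (x_4 leaves); pivot element 3/5.
Divide row 1 by 3/5; eliminate column x_1 from the other rows.
In the new row 1, the w1 entry is the old entry divided by the pivot: (1/5)/(3/5) = 1/3.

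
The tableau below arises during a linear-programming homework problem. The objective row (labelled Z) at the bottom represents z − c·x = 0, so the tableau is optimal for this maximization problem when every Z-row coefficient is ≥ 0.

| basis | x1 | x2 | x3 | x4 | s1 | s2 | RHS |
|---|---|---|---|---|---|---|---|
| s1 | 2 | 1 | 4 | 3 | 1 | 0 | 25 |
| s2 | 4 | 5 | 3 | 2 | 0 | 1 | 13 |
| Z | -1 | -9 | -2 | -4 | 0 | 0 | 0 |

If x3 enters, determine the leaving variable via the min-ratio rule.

Column x3 entries and ratios — s1: 25/4 = 25/4; s2: 13/3 = 13/3.
Smallest ratio is 13/3 in the row of s2, so s2 leaves.

s2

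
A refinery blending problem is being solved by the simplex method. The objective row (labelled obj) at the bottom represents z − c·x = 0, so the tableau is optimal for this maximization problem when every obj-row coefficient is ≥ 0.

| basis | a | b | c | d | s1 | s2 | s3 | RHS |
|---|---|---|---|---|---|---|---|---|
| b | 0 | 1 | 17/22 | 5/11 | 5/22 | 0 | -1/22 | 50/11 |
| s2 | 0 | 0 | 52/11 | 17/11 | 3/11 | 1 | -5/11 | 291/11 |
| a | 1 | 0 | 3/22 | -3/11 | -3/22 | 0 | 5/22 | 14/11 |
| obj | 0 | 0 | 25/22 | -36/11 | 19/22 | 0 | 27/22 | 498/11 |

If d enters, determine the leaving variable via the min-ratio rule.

b

Column d entries and ratios — b: (50/11)/(5/11) = 10; s2: (291/11)/(17/11) = 291/17; a: -3/11 ≤ 0, skip.
Smallest ratio is 10 in the row of b, so b leaves.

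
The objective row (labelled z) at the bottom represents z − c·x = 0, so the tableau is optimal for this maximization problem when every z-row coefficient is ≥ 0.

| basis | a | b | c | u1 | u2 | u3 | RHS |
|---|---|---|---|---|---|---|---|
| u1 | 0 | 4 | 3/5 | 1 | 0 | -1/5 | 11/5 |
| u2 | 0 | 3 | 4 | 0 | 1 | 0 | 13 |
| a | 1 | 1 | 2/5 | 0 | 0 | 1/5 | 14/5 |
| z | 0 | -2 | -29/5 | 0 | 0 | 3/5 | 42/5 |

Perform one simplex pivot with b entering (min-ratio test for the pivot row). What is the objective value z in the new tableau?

Ratio test on column b — row 1: (11/5)/4 = 11/20; row 2: 13/3 = 13/3; row 3: (14/5)/1 = 14/5. Minimum is 11/20 at row 1 (u1 leaves); pivot element 4.
Pivot on row 1; the z-row RHS becomes 42/5 − (-2)·(11/20) = 19/2.

19/2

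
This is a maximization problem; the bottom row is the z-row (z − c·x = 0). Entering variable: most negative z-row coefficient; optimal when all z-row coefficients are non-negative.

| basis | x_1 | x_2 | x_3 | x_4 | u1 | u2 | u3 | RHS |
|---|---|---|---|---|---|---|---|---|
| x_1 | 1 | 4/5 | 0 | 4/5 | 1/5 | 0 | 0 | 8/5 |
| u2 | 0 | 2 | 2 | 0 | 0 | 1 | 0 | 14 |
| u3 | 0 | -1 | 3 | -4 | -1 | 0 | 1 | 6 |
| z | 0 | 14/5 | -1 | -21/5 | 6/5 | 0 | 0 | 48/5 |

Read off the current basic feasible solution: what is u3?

6

u3 is basic (row 3); its value is the RHS of that row, 6.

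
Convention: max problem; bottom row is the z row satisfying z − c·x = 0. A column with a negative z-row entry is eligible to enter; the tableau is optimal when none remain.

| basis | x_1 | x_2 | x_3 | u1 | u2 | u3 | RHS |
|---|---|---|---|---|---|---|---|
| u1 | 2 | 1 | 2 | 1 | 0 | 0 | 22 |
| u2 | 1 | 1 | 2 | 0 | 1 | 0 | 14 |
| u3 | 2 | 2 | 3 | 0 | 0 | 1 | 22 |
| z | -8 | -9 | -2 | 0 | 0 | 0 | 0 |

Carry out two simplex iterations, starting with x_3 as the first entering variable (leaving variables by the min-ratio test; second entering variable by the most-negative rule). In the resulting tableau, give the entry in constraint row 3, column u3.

Ratio test on column x_3 — row 1: 22/2 = 11; row 2: 14/2 = 7; row 3: 22/3 = 22/3. Minimum is 7 at row 2 (u2 leaves); pivot element 2.
Divide row 2 by 2; eliminate column x_3 from the other rows.
Second iteration: most negative z-row entry is -8 in column x_2, so x_2 enters.
Ratio test on column x_2 — row 1: entry 0 ≤ 0; row 2: 7/(1/2) = 14; row 3: 1/(1/2) = 2. Minimum is 2 at row 3 (u3 leaves); pivot element 1/2.
Divide row 3 by 1/2; eliminate column x_2 from the other rows.
After both pivots, the entry at constraint row 3, column u3 is 2.

2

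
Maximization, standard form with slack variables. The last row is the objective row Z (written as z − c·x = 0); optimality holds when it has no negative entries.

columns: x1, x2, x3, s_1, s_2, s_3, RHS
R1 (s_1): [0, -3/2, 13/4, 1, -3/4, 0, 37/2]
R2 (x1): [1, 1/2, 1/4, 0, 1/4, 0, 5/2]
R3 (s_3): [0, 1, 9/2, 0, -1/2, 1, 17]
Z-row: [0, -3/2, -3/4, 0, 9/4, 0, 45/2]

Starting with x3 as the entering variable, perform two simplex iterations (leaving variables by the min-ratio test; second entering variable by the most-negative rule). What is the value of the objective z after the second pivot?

Ratio test on column x3 — row 1: (37/2)/(13/4) = 74/13; row 2: (5/2)/(1/4) = 10; row 3: 17/(9/2) = 34/9. Minimum is 34/9 at row 3 (s_3 leaves); pivot element 9/2.
Pivot on row 3; the Z-row RHS becomes 45/2 − (-3/4)·(34/9) = 76/3.
Next entering variable (most negative Z-row entry -4/3): x2.
Ratio test on column x2 — row 1: entry -20/9 ≤ 0; row 2: (14/9)/(4/9) = 7/2; row 3: (34/9)/(2/9) = 17. Minimum is 7/2 at row 2 (x1 leaves); pivot element 4/9.
After the second pivot the Z-row RHS is 76/3 − (-4/3)·(7/2) = 30.

30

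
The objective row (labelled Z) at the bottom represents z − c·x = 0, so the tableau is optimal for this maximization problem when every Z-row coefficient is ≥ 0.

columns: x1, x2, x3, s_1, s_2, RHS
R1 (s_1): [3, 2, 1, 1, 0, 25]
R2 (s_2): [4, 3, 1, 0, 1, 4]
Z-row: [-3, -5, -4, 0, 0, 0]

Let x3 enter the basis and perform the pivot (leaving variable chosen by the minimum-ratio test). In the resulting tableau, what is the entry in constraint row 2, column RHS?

4

Ratio test on column x3 — row 1: 25/1 = 25; row 2: 4/1 = 4. Minimum is 4 at row 2 (s_2 leaves); pivot element 1.
Divide row 2 by 1; eliminate column x3 from the other rows.
In the new row 2, the RHS entry is the old entry divided by the pivot: 4/1 = 4.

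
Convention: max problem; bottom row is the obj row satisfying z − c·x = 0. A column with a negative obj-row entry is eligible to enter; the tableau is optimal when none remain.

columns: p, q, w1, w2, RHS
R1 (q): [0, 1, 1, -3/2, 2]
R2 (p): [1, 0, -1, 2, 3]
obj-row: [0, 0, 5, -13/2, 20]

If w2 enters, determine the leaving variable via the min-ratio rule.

p

Column w2 entries and ratios — q: -3/2 ≤ 0, skip; p: 3/2 = 3/2.
Smallest ratio is 3/2 in the row of p, so p leaves.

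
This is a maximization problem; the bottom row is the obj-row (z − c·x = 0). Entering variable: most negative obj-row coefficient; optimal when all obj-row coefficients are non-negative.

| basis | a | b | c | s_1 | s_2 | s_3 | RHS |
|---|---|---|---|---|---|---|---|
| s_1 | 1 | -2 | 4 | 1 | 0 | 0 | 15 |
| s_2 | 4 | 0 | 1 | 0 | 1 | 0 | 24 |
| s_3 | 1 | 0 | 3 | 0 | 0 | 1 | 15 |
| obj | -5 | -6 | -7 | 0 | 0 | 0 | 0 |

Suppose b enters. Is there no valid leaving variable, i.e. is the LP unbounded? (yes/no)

Every constraint-row entry in column b is ≤ 0, so increasing b is unbounded.

yes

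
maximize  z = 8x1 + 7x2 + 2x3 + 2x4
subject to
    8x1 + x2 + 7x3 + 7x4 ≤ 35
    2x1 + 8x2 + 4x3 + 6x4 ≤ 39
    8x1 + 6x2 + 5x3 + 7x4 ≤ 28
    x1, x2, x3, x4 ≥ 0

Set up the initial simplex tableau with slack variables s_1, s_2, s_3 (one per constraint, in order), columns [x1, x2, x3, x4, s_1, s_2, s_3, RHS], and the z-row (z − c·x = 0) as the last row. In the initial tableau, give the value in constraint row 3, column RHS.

The RHS of constraint 3 is b_3 = 28.

28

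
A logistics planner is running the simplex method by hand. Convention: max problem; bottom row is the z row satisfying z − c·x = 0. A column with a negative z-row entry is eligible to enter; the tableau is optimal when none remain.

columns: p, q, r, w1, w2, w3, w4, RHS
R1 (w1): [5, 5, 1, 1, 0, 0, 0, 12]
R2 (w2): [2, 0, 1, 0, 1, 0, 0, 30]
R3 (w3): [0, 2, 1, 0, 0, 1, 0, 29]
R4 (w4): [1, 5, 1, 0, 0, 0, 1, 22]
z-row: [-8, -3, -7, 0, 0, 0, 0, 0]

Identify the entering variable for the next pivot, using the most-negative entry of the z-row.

Negative z-row entries: p: -8, q: -3, r: -7.
The most negative is -8 in column p, so p enters.

p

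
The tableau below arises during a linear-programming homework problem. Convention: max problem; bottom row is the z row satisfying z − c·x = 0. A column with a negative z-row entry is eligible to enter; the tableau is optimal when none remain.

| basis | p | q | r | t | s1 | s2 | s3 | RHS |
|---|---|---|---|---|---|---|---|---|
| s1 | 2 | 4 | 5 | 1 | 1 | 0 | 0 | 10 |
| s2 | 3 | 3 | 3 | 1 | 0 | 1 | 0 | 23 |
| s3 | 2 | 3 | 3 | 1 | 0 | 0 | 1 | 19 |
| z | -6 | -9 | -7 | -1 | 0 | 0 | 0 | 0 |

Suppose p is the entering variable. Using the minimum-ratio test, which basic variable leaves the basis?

Column p entries and ratios — s1: 10/2 = 5; s2: 23/3 = 23/3; s3: 19/2 = 19/2.
Smallest ratio is 5 in the row of s1, so s1 leaves.

s1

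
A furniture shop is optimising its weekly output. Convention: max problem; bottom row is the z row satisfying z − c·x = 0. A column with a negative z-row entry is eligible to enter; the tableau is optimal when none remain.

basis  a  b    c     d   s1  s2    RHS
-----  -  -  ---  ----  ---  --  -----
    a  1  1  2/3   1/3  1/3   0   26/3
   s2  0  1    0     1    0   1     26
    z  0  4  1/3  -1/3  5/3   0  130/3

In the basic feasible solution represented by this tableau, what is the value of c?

c is not in the basis, so in the current basic feasible solution c = 0.

0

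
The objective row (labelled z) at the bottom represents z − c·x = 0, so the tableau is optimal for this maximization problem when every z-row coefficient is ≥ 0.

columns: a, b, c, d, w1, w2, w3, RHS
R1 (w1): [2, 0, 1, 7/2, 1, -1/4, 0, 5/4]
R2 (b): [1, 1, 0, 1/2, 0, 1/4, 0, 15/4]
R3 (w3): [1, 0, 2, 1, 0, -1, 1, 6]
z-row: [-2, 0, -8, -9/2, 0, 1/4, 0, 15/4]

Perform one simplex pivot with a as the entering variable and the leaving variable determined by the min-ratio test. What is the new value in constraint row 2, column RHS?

25/8

Ratio test on column a — row 1: (5/4)/2 = 5/8; row 2: (15/4)/1 = 15/4; row 3: 6/1 = 6. Minimum is 5/8 at row 1 (w1 leaves); pivot element 2.
Divide row 1 by 2; eliminate column a from the other rows.
Row 2 update in column RHS: 15/4 − 1·(5/8) = 25/8.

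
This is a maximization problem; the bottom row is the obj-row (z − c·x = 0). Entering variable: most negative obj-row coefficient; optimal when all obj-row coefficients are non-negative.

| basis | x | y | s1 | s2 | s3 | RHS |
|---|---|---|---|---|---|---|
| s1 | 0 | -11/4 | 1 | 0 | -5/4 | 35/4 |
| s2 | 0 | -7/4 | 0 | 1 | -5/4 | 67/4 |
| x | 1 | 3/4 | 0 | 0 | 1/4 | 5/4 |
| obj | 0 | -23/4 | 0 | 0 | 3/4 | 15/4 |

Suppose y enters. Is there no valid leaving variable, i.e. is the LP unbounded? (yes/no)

Column y has positive entries in row(s) 3, so the ratio test bounds it — not unbounded.

no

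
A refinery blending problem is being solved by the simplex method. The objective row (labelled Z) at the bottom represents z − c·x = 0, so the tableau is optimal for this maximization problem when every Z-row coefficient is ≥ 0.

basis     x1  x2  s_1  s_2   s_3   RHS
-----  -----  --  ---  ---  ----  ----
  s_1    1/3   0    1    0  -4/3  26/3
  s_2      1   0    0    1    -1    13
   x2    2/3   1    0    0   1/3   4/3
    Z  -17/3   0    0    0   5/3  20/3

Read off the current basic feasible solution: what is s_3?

s_3 is not in the basis, so in the current basic feasible solution s_3 = 0.

0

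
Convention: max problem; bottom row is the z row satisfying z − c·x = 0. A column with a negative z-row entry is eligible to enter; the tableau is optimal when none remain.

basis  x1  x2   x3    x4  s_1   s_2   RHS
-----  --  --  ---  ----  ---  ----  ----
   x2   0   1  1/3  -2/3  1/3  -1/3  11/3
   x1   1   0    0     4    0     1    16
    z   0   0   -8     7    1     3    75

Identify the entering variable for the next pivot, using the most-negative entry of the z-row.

x3

Negative z-row entries: x3: -8.
The most negative is -8 in column x3, so x3 enters.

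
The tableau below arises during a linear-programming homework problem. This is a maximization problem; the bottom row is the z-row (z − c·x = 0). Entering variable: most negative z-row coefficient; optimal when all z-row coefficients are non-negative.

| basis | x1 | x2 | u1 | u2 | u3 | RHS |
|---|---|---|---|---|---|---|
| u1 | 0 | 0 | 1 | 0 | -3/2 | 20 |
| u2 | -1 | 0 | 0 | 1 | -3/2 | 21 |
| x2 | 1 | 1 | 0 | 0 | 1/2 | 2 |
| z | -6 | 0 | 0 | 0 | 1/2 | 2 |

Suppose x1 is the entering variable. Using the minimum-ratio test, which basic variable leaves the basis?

Column x1 entries and ratios — u1: 0 ≤ 0, skip; u2: -1 ≤ 0, skip; x2: 2/1 = 2.
Smallest ratio is 2 in the row of x2, so x2 leaves.

x2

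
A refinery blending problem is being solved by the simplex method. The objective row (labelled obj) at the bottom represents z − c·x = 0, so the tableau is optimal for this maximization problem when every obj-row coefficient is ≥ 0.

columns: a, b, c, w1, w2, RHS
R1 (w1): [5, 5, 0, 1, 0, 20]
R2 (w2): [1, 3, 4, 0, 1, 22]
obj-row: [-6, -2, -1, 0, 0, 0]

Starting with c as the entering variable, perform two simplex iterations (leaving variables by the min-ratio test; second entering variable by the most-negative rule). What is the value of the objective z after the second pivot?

57/2

Ratio test on column c — row 1: entry 0 ≤ 0; row 2: 22/4 = 11/2. Minimum is 11/2 at row 2 (w2 leaves); pivot element 4.
Pivot on row 2; the obj-row RHS becomes 0 − (-1)·(11/2) = 11/2.
Next entering variable (most negative obj-row entry -23/4): a.
Ratio test on column a — row 1: 20/5 = 4; row 2: (11/2)/(1/4) = 22. Minimum is 4 at row 1 (w1 leaves); pivot element 5.
After the second pivot the obj-row RHS is 11/2 − (-23/4)·4 = 57/2.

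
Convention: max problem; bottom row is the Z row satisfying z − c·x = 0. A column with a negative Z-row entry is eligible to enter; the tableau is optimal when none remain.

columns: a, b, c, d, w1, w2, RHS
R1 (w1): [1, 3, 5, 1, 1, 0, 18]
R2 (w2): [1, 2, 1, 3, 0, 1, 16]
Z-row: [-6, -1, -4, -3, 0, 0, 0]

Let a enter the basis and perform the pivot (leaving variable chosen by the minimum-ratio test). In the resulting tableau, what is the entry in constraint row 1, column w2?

Ratio test on column a — row 1: 18/1 = 18; row 2: 16/1 = 16. Minimum is 16 at row 2 (w2 leaves); pivot element 1.
Divide row 2 by 1; eliminate column a from the other rows.
Row 1 update in column w2: 0 − 1·1 = -1.

-1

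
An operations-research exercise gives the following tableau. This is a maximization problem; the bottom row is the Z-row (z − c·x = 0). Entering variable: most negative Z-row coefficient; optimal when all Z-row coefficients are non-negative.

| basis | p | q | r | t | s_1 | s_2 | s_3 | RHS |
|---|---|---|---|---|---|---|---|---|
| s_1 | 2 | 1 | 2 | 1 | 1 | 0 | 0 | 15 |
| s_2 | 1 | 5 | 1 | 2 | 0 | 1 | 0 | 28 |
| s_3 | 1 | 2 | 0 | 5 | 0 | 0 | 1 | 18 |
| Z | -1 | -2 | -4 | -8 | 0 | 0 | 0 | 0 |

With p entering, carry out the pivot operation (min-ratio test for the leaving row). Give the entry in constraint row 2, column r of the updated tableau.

Ratio test on column p — row 1: 15/2 = 15/2; row 2: 28/1 = 28; row 3: 18/1 = 18. Minimum is 15/2 at row 1 (s_1 leaves); pivot element 2.
Divide row 1 by 2; eliminate column p from the other rows.
Row 2 update in column r: 1 − 1·1 = 0.

0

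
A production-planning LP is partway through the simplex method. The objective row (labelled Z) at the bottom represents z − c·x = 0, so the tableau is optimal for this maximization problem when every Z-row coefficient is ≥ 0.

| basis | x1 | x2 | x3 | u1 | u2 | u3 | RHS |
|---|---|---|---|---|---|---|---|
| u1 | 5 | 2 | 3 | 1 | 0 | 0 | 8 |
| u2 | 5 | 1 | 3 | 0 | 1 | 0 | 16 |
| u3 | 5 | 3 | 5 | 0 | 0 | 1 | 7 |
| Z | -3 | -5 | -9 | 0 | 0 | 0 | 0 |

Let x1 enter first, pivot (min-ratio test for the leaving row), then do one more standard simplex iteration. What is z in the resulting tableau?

Ratio test on column x1 — row 1: 8/5 = 8/5; row 2: 16/5 = 16/5; row 3: 7/5 = 7/5. Minimum is 7/5 at row 3 (u3 leaves); pivot element 5.
Pivot on row 3; the Z-row RHS becomes 0 − (-3)·(7/5) = 21/5.
Next entering variable (most negative Z-row entry -6): x3.
Ratio test on column x3 — row 1: entry -2 ≤ 0; row 2: entry -2 ≤ 0; row 3: (7/5)/1 = 7/5. Minimum is 7/5 at row 3 (x1 leaves); pivot element 1.
After the second pivot the Z-row RHS is 21/5 − (-6)·(7/5) = 63/5.

63/5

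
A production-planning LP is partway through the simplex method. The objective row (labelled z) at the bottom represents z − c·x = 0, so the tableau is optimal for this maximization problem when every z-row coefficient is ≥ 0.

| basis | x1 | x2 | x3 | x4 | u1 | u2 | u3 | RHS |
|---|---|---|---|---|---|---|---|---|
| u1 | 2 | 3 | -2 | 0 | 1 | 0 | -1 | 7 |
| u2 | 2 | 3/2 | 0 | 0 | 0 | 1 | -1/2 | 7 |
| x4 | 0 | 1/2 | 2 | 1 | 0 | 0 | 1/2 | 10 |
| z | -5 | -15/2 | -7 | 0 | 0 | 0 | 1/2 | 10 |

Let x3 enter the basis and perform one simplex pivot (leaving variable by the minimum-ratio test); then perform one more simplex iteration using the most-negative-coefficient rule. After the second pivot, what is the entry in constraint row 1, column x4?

1

Ratio test on column x3 — row 1: entry -2 ≤ 0; row 2: entry 0 ≤ 0; row 3: 10/2 = 5. Minimum is 5 at row 3 (x4 leaves); pivot element 2.
Divide row 3 by 2; eliminate column x3 from the other rows.
Second iteration: most negative z-row entry is -23/4 in column x2, so x2 enters.
Ratio test on column x2 — row 1: 17/(7/2) = 34/7; row 2: 7/(3/2) = 14/3; row 3: 5/(1/4) = 20. Minimum is 14/3 at row 2 (u2 leaves); pivot element 3/2.
Divide row 2 by 3/2; eliminate column x2 from the other rows.
After both pivots, the entry at constraint row 1, column x4 is 1.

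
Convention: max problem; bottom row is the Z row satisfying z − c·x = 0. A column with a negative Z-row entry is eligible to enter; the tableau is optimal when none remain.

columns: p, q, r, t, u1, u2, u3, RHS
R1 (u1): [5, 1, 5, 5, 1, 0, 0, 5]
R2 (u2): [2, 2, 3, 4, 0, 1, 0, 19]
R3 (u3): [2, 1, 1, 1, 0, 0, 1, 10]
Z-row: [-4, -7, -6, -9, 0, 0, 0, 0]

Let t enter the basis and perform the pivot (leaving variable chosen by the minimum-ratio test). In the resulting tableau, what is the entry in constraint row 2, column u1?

Ratio test on column t — row 1: 5/5 = 1; row 2: 19/4 = 19/4; row 3: 10/1 = 10. Minimum is 1 at row 1 (u1 leaves); pivot element 5.
Divide row 1 by 5; eliminate column t from the other rows.
Row 2 update in column u1: 0 − 4·(1/5) = -4/5.

-4/5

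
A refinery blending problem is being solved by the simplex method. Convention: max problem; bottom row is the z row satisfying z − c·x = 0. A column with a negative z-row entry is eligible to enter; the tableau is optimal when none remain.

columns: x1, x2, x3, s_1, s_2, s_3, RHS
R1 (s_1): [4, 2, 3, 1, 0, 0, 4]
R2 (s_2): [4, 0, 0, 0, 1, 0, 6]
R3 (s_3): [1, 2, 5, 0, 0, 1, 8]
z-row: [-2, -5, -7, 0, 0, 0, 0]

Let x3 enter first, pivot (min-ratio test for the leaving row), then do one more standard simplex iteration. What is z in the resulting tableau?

Ratio test on column x3 — row 1: 4/3 = 4/3; row 2: entry 0 ≤ 0; row 3: 8/5 = 8/5. Minimum is 4/3 at row 1 (s_1 leaves); pivot element 3.
Pivot on row 1; the z-row RHS becomes 0 − (-7)·(4/3) = 28/3.
Next entering variable (most negative z-row entry -1/3): x2.
Ratio test on column x2 — row 1: (4/3)/(2/3) = 2; row 2: entry 0 ≤ 0; row 3: entry -4/3 ≤ 0. Minimum is 2 at row 1 (x3 leaves); pivot element 2/3.
After the second pivot the z-row RHS is 28/3 − (-1/3)·2 = 10.

10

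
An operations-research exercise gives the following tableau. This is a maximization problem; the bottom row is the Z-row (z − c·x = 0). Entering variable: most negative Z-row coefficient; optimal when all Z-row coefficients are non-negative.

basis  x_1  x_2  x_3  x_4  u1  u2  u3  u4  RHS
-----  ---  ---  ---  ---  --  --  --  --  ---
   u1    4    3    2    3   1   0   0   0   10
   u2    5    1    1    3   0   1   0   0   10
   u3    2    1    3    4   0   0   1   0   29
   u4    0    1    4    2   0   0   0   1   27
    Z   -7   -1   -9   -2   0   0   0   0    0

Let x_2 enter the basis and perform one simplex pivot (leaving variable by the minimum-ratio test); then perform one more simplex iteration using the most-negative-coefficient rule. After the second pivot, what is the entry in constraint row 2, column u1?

-1/2

Ratio test on column x_2 — row 1: 10/3 = 10/3; row 2: 10/1 = 10; row 3: 29/1 = 29; row 4: 27/1 = 27. Minimum is 10/3 at row 1 (u1 leaves); pivot element 3.
Divide row 1 by 3; eliminate column x_2 from the other rows.
Second iteration: most negative Z-row entry is -25/3 in column x_3, so x_3 enters.
Ratio test on column x_3 — row 1: (10/3)/(2/3) = 5; row 2: (20/3)/(1/3) = 20; row 3: (77/3)/(7/3) = 11; row 4: (71/3)/(10/3) = 71/10. Minimum is 5 at row 1 (x_2 leaves); pivot element 2/3.
Divide row 1 by 2/3; eliminate column x_3 from the other rows.
After both pivots, the entry at constraint row 2, column u1 is -1/2.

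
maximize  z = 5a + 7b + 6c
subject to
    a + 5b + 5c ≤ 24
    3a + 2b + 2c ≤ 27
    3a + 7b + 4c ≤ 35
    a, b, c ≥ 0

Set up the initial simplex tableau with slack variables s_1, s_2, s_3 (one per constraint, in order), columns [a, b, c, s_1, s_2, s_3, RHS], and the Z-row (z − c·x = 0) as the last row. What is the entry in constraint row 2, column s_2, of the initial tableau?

Slack s_2 belongs to constraint 2; its column is the unit vector e_2, so the entry in row 2 is 1.

1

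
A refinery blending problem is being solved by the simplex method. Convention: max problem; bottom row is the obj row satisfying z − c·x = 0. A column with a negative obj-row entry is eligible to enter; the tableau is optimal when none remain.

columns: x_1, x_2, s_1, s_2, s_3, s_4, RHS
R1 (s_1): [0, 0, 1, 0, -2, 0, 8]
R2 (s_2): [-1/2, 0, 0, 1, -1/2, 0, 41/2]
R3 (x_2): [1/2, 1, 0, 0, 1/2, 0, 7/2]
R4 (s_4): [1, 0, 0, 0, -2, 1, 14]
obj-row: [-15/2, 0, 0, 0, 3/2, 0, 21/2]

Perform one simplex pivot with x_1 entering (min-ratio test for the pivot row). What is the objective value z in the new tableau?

63

Ratio test on column x_1 — row 1: entry 0 ≤ 0; row 2: entry -1/2 ≤ 0; row 3: (7/2)/(1/2) = 7; row 4: 14/1 = 14. Minimum is 7 at row 3 (x_2 leaves); pivot element 1/2.
Pivot on row 3; the obj-row RHS becomes 21/2 − (-15/2)·7 = 63.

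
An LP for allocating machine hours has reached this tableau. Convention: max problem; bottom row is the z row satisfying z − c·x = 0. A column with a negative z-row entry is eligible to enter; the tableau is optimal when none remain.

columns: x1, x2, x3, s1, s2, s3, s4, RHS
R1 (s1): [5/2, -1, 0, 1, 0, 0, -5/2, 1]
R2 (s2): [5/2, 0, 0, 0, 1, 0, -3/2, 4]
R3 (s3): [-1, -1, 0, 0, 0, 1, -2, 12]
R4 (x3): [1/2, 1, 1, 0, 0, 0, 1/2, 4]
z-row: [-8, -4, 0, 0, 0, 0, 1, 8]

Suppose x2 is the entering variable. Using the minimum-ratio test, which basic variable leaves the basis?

Column x2 entries and ratios — s1: -1 ≤ 0, skip; s2: 0 ≤ 0, skip; s3: -1 ≤ 0, skip; x3: 4/1 = 4.
Smallest ratio is 4 in the row of x3, so x3 leaves.

x3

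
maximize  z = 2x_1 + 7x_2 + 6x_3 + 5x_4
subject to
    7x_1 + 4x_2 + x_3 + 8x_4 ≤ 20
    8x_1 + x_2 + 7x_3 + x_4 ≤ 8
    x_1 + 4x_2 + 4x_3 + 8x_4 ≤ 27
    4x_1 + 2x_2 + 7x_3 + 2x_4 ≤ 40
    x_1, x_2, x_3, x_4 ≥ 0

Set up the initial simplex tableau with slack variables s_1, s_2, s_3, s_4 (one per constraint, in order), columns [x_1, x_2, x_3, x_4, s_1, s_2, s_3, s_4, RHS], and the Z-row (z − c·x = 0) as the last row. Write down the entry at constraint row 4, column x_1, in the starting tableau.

Constraint 4 has coefficient 4 on x_1.

4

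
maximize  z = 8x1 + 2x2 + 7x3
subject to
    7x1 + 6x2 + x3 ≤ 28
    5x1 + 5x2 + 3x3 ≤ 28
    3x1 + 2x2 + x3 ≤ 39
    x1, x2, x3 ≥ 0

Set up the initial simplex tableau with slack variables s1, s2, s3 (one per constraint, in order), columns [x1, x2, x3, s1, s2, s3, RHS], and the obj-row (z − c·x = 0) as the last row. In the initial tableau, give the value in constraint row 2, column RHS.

28

The RHS of constraint 2 is b_2 = 28.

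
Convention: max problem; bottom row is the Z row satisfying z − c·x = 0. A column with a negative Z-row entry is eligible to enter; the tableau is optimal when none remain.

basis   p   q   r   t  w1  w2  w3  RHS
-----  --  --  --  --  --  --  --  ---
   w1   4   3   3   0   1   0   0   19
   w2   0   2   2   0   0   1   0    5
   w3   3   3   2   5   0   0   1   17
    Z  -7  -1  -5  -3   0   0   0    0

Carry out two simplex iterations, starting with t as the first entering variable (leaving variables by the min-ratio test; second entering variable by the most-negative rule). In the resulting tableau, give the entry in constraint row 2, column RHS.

Ratio test on column t — row 1: entry 0 ≤ 0; row 2: entry 0 ≤ 0; row 3: 17/5 = 17/5. Minimum is 17/5 at row 3 (w3 leaves); pivot element 5.
Divide row 3 by 5; eliminate column t from the other rows.
Second iteration: most negative Z-row entry is -26/5 in column p, so p enters.
Ratio test on column p — row 1: 19/4 = 19/4; row 2: entry 0 ≤ 0; row 3: (17/5)/(3/5) = 17/3. Minimum is 19/4 at row 1 (w1 leaves); pivot element 4.
Divide row 1 by 4; eliminate column p from the other rows.
After both pivots, the entry at constraint row 2, column RHS is 5.

5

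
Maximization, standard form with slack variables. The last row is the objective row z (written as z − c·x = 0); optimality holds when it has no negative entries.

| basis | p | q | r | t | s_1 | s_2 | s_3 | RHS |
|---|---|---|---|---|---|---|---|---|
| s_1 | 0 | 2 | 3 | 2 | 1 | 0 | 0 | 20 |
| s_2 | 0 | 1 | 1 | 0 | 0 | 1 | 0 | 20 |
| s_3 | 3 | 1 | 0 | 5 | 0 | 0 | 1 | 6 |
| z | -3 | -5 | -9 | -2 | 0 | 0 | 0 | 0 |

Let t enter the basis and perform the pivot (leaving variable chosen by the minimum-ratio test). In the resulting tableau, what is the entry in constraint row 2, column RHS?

Ratio test on column t — row 1: 20/2 = 10; row 2: entry 0 ≤ 0; row 3: 6/5 = 6/5. Minimum is 6/5 at row 3 (s_3 leaves); pivot element 5.
Divide row 3 by 5; eliminate column t from the other rows.
Row 2 update in column RHS: 20 − 0·(6/5) = 20.

20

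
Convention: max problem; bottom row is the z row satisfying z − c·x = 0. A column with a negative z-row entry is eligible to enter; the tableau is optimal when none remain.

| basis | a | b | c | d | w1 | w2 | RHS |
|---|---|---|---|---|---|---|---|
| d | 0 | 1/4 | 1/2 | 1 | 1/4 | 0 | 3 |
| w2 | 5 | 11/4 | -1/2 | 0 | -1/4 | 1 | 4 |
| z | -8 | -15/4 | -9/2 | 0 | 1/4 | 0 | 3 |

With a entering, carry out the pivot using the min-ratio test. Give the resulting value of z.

Ratio test on column a — row 1: entry 0 ≤ 0; row 2: 4/5 = 4/5. Minimum is 4/5 at row 2 (w2 leaves); pivot element 5.
Pivot on row 2; the z-row RHS becomes 3 − (-8)·(4/5) = 47/5.

47/5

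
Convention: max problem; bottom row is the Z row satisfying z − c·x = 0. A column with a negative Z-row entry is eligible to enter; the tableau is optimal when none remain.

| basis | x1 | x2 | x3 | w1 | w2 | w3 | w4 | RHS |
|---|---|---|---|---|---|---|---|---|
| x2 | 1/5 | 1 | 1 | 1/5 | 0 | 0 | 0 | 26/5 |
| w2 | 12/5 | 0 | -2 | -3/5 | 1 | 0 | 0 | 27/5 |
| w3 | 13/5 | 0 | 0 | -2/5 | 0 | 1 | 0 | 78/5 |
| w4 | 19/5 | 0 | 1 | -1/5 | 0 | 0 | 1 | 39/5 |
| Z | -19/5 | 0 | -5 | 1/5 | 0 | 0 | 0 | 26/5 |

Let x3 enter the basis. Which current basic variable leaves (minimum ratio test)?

x2

Column x3 entries and ratios — x2: (26/5)/1 = 26/5; w2: -2 ≤ 0, skip; w3: 0 ≤ 0, skip; w4: (39/5)/1 = 39/5.
Smallest ratio is 26/5 in the row of x2, so x2 leaves.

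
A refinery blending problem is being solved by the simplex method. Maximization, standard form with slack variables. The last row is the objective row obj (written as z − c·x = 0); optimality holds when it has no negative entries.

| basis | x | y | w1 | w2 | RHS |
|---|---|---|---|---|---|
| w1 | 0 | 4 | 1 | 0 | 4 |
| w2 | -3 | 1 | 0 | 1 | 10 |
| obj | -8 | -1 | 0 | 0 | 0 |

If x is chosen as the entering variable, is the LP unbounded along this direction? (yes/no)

yes

Every constraint-row entry in column x is ≤ 0, so increasing x is unbounded.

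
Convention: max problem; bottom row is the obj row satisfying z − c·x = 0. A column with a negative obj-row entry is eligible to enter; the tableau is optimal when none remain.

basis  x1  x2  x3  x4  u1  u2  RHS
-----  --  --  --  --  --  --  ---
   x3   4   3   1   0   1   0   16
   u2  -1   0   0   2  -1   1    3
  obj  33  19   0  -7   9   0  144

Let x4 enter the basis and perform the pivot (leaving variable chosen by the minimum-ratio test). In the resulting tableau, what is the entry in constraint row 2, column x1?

Ratio test on column x4 — row 1: entry 0 ≤ 0; row 2: 3/2 = 3/2. Minimum is 3/2 at row 2 (u2 leaves); pivot element 2.
Divide row 2 by 2; eliminate column x4 from the other rows.
In the new row 2, the x1 entry is the old entry divided by the pivot: (-1)/2 = -1/2.

-1/2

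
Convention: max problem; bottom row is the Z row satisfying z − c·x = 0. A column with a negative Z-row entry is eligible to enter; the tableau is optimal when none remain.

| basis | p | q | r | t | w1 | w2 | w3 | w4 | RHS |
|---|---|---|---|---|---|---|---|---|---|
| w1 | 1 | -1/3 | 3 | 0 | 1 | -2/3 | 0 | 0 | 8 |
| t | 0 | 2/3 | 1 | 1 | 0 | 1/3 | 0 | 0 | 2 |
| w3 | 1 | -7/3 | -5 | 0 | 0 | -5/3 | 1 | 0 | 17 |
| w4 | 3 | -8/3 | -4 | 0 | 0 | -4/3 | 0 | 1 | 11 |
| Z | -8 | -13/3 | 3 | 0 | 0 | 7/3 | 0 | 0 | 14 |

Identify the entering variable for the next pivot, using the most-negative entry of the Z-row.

Negative Z-row entries: p: -8, q: -13/3.
The most negative is -8 in column p, so p enters.

p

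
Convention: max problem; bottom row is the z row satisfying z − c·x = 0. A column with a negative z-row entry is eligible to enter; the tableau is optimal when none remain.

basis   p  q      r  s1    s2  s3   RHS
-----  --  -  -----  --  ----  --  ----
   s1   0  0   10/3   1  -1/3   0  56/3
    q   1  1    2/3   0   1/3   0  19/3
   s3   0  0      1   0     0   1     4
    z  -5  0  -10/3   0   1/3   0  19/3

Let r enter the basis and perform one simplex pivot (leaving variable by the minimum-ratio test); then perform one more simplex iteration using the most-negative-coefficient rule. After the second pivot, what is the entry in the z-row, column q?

Ratio test on column r — row 1: (56/3)/(10/3) = 28/5; row 2: (19/3)/(2/3) = 19/2; row 3: 4/1 = 4. Minimum is 4 at row 3 (s3 leaves); pivot element 1.
Divide row 3 by 1; eliminate column r from the other rows.
Second iteration: most negative z-row entry is -5 in column p, so p enters.
Ratio test on column p — row 1: entry 0 ≤ 0; row 2: (11/3)/1 = 11/3; row 3: entry 0 ≤ 0. Minimum is 11/3 at row 2 (q leaves); pivot element 1.
Divide row 2 by 1; eliminate column p from the other rows.
After both pivots, the entry at the z-row, column q is 5.

5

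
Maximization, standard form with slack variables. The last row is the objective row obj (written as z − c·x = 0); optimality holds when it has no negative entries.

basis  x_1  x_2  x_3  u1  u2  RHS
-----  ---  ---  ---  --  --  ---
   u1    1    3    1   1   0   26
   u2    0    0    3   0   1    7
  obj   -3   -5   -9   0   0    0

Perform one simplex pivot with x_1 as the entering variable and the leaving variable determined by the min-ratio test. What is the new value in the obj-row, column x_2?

Ratio test on column x_1 — row 1: 26/1 = 26; row 2: entry 0 ≤ 0. Minimum is 26 at row 1 (u1 leaves); pivot element 1.
Divide row 1 by 1; eliminate column x_1 from the other rows.
obj-row update in column x_2: -5 − (-3)·3 = 4.

4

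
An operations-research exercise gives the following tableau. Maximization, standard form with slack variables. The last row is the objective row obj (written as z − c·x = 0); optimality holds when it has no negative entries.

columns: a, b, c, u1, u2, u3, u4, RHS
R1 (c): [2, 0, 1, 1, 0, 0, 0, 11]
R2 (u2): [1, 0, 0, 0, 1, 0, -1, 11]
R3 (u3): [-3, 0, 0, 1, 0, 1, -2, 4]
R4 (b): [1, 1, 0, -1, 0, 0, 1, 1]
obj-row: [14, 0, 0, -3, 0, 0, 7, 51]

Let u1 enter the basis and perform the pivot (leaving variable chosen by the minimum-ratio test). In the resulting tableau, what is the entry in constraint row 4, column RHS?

5

Ratio test on column u1 — row 1: 11/1 = 11; row 2: entry 0 ≤ 0; row 3: 4/1 = 4; row 4: entry -1 ≤ 0. Minimum is 4 at row 3 (u3 leaves); pivot element 1.
Divide row 3 by 1; eliminate column u1 from the other rows.
Row 4 update in column RHS: 1 − (-1)·4 = 5.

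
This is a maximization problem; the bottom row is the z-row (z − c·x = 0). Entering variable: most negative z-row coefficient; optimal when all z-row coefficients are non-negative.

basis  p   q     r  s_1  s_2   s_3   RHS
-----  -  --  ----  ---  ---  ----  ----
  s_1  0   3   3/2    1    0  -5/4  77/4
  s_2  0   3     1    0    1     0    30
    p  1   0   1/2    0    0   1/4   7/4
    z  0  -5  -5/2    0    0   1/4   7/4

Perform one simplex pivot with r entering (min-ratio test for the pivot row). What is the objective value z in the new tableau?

21/2

Ratio test on column r — row 1: (77/4)/(3/2) = 77/6; row 2: 30/1 = 30; row 3: (7/4)/(1/2) = 7/2. Minimum is 7/2 at row 3 (p leaves); pivot element 1/2.
Pivot on row 3; the z-row RHS becomes 7/4 − (-5/2)·(7/2) = 21/2.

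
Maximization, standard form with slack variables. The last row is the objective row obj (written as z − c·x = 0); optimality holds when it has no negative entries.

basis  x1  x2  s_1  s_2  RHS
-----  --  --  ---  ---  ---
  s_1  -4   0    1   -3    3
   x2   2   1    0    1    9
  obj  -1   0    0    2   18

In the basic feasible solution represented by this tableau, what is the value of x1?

0

x1 is not in the basis, so in the current basic feasible solution x1 = 0.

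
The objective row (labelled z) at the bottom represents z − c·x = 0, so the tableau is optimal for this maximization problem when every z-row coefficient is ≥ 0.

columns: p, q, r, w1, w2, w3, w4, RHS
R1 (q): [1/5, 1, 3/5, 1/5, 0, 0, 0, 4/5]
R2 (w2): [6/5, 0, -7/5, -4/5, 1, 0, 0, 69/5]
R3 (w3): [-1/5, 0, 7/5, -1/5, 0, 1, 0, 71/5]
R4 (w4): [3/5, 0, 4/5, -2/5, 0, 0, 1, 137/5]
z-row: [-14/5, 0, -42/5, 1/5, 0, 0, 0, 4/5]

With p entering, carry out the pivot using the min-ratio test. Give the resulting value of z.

Ratio test on column p — row 1: (4/5)/(1/5) = 4; row 2: (69/5)/(6/5) = 23/2; row 3: entry -1/5 ≤ 0; row 4: (137/5)/(3/5) = 137/3. Minimum is 4 at row 1 (q leaves); pivot element 1/5.
Pivot on row 1; the z-row RHS becomes 4/5 − (-14/5)·4 = 12.

12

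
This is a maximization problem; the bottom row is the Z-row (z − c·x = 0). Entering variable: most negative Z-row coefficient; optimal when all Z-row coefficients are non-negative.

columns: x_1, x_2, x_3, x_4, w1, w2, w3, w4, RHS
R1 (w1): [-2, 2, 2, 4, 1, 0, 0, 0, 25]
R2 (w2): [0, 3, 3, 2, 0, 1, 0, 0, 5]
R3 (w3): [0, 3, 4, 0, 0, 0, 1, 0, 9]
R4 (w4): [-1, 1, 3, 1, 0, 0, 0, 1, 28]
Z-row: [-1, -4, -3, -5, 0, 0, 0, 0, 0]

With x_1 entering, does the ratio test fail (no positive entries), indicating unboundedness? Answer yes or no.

Every constraint-row entry in column x_1 is ≤ 0, so increasing x_1 is unbounded.

yes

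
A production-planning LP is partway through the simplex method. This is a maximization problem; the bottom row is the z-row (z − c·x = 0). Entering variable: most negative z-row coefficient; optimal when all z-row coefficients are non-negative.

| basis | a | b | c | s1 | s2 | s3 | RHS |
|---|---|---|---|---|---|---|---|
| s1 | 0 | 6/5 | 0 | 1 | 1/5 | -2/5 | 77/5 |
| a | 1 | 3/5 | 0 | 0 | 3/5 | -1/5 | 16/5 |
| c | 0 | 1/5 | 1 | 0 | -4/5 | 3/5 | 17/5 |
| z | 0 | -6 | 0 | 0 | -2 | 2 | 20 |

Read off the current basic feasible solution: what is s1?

s1 is basic (row 1); its value is the RHS of that row, 77/5.

77/5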